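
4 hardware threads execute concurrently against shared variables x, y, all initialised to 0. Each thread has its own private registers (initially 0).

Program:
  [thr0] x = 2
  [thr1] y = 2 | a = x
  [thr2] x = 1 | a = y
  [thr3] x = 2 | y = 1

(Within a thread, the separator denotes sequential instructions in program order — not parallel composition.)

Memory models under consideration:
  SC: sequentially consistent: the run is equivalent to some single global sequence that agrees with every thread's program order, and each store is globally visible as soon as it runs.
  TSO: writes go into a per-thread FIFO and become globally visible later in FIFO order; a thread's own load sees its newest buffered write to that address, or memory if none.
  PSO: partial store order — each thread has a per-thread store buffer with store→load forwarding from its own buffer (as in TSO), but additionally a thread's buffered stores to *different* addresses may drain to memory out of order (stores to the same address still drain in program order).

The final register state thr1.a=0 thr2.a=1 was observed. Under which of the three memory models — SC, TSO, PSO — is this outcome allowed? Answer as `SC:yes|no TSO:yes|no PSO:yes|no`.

SC:yes TSO:yes PSO:yes

outcome vector order: (thr1.a,thr2.a)
SC: 8 outcomes — {01 02 10 11 12 20 21 22}
TSO: 9 outcomes — {00 01 02 10 11 12 20 21 22}
PSO: 9 outcomes — {00 01 02 10 11 12 20 21 22}
target 01 ∈ {SC,TSO,PSO}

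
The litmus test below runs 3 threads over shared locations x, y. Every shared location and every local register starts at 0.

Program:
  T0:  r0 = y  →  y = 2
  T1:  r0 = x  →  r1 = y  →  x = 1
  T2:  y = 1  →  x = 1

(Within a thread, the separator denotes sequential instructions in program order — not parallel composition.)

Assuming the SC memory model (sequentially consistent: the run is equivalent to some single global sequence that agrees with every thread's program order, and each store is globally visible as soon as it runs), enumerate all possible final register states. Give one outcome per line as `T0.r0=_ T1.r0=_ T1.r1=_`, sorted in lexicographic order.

T0.r0=0 T1.r0=0 T1.r1=0
T0.r0=0 T1.r0=0 T1.r1=1
T0.r0=0 T1.r0=0 T1.r1=2
T0.r0=0 T1.r0=1 T1.r1=1
T0.r0=0 T1.r0=1 T1.r1=2
T0.r0=1 T1.r0=0 T1.r1=0
T0.r0=1 T1.r0=0 T1.r1=1
T0.r0=1 T1.r0=0 T1.r1=2
T0.r0=1 T1.r0=1 T1.r1=1
T0.r0=1 T1.r0=1 T1.r1=2

outcome vector order: (T0.r0,T1.r0,T1.r1)
|SC outcomes| = 10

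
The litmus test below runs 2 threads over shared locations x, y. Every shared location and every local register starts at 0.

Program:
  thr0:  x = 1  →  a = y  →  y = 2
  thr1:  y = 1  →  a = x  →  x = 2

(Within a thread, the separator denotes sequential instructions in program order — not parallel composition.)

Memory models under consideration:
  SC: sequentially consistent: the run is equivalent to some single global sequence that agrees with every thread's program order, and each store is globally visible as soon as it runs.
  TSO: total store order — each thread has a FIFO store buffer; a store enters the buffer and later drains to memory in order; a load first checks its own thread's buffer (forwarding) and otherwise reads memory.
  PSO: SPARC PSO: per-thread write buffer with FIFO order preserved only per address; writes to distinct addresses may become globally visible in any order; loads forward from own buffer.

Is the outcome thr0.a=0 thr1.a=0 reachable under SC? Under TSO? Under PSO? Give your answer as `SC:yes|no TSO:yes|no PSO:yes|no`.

SC:no TSO:yes PSO:yes

outcome vector order: (thr0.a,thr1.a)
SC: 3 outcomes — {(0,1) (1,0) (1,1)}
TSO: 4 outcomes — {(0,0) (0,1) (1,0) (1,1)}
PSO: 4 outcomes — {(0,0) (0,1) (1,0) (1,1)}
target (0,0) ∈ {TSO,PSO}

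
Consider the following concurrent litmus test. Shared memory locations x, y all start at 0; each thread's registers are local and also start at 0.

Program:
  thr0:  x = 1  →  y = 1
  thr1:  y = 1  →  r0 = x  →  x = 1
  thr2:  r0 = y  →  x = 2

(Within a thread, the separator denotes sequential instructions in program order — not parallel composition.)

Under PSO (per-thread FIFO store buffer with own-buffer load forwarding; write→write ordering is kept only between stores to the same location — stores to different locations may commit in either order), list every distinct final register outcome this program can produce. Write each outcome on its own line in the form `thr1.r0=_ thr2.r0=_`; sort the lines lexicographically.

thr1.r0=0 thr2.r0=0
thr1.r0=0 thr2.r0=1
thr1.r0=1 thr2.r0=0
thr1.r0=1 thr2.r0=1
thr1.r0=2 thr2.r0=0
thr1.r0=2 thr2.r0=1

outcome vector order: (thr1.r0,thr2.r0)
|PSO outcomes| = 6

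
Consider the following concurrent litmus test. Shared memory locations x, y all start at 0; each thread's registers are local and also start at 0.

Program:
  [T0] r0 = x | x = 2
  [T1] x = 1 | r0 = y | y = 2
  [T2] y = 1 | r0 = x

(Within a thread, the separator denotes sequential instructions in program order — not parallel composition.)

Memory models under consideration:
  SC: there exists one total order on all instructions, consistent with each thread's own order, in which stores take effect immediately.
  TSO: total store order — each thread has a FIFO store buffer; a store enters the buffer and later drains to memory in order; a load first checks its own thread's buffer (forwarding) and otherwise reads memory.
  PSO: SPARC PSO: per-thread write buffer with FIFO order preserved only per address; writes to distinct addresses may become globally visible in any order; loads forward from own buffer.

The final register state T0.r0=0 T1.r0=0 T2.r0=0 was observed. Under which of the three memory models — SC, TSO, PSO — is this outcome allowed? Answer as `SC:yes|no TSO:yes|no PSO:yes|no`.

SC:no TSO:yes PSO:yes

outcome vector order: (T0.r0,T1.r0,T2.r0)
[SC] allowed = {<0 0 1>; <0 0 2>; <0 1 0>; <0 1 1>; <0 1 2>; <1 0 1>; <1 0 2>; <1 1 0>; <1 1 1>; <1 1 2>}
[TSO] allowed = {<0 0 0>; <0 0 1>; <0 0 2>; <0 1 0>; <0 1 1>; <0 1 2>; <1 0 0>; <1 0 1>; <1 0 2>; <1 1 0>; <1 1 1>; <1 1 2>}
[PSO] allowed = {<0 0 0>; <0 0 1>; <0 0 2>; <0 1 0>; <0 1 1>; <0 1 2>; <1 0 0>; <1 0 1>; <1 0 2>; <1 1 0>; <1 1 1>; <1 1 2>}
target <0 0 0> ∈ {TSO,PSO}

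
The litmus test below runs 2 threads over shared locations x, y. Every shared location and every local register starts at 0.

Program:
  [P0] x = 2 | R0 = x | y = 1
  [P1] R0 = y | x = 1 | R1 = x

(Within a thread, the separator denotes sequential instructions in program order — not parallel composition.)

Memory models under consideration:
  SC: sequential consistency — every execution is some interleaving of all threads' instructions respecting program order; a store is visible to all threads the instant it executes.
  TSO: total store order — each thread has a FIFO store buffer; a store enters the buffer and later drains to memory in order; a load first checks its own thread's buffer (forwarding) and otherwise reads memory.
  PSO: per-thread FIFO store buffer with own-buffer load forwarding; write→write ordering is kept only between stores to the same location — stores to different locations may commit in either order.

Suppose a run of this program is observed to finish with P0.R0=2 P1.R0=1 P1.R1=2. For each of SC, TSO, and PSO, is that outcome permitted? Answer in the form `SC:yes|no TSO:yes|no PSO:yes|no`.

SC:no TSO:no PSO:yes

outcome vector order: (P0.R0,P1.R0,P1.R1)
SC (4): 101; 201; 202; 211
TSO (4): 101; 201; 202; 211
PSO (5): 101; 201; 202; 211; 212
target 212 ∈ {PSO}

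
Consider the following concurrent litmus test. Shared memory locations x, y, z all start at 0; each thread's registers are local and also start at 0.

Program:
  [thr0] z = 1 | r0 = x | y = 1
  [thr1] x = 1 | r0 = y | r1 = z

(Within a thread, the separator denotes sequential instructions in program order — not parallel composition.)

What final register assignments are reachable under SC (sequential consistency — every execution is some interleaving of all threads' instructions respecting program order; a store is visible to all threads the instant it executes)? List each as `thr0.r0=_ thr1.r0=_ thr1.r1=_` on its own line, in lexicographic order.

outcome vector order: (thr0.r0,thr1.r0,thr1.r1)
|SC outcomes| = 5

thr0.r0=0 thr1.r0=0 thr1.r1=1
thr0.r0=0 thr1.r0=1 thr1.r1=1
thr0.r0=1 thr1.r0=0 thr1.r1=0
thr0.r0=1 thr1.r0=0 thr1.r1=1
thr0.r0=1 thr1.r0=1 thr1.r1=1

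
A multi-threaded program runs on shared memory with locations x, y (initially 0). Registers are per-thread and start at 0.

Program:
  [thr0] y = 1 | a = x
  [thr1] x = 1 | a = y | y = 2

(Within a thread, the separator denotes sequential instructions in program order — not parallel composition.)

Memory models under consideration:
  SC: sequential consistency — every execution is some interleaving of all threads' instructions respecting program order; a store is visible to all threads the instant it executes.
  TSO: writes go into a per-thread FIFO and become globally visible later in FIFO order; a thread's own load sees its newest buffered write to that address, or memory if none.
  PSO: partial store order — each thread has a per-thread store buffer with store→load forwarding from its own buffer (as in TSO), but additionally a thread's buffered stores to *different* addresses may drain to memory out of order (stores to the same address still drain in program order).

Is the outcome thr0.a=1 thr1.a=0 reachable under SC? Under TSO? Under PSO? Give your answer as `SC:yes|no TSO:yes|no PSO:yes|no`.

SC:yes TSO:yes PSO:yes

outcome vector order: (thr0.a,thr1.a)
under SC → <0 1>; <1 0>; <1 1>
under TSO → <0 0>; <0 1>; <1 0>; <1 1>
under PSO → <0 0>; <0 1>; <1 0>; <1 1>
target <1 0> ∈ {SC,TSO,PSO}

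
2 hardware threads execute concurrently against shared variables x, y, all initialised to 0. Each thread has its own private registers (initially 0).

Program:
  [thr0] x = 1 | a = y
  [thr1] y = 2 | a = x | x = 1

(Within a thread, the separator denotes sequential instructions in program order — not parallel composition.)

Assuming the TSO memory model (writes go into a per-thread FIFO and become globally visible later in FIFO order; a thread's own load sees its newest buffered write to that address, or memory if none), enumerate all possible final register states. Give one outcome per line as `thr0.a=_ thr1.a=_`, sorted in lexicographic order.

thr0.a=0 thr1.a=0
thr0.a=0 thr1.a=1
thr0.a=2 thr1.a=0
thr0.a=2 thr1.a=1

outcome vector order: (thr0.a,thr1.a)
|TSO outcomes| = 4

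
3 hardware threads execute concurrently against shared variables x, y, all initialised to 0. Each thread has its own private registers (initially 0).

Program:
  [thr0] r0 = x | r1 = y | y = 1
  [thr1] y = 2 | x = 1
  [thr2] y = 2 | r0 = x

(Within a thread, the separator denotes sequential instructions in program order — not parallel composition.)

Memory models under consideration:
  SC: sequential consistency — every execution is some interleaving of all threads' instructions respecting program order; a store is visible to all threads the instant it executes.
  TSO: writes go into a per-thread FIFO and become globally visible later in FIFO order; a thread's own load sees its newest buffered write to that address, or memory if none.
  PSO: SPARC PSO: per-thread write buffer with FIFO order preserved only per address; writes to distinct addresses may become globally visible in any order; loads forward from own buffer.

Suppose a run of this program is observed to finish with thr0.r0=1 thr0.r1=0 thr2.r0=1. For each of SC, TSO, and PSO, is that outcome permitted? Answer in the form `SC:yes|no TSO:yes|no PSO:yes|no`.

SC:no TSO:no PSO:yes

outcome vector order: (thr0.r0,thr0.r1,thr2.r0)
SC: 6 outcomes — {000, 001, 020, 021, 120, 121}
TSO: 6 outcomes — {000, 001, 020, 021, 120, 121}
PSO: 8 outcomes — {000, 001, 020, 021, 100, 101, 120, 121}
target 101 ∈ {PSO}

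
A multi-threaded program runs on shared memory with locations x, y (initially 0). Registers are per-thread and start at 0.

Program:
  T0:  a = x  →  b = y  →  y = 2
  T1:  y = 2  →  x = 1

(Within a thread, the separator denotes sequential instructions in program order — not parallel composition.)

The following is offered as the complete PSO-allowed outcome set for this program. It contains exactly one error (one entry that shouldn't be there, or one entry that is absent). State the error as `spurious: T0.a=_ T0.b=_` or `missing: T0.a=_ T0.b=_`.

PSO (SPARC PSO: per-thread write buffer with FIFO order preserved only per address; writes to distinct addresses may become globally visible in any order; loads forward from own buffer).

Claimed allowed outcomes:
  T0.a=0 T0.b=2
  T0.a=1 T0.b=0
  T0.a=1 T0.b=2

outcome vector order: (T0.a,T0.b)
PSO (4): <0 0>, <0 2>, <1 0>, <1 2>
PSO∖claimed = {<0 0>}

missing: T0.a=0 T0.b=0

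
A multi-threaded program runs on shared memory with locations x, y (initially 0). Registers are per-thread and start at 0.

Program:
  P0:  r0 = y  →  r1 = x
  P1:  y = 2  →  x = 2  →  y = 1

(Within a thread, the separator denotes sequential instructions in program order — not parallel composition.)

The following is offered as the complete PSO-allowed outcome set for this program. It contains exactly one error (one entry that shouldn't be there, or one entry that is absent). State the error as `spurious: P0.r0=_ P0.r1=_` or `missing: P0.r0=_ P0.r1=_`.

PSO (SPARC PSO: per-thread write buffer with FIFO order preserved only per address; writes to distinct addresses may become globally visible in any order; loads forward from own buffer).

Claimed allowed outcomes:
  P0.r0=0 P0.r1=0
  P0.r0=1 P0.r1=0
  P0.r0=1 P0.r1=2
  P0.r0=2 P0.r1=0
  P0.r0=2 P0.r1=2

outcome vector order: (P0.r0,P0.r1)
under PSO → <0 0>; <0 2>; <1 0>; <1 2>; <2 0>; <2 2>
PSO∖claimed = {<0 2>}

missing: P0.r0=0 P0.r1=2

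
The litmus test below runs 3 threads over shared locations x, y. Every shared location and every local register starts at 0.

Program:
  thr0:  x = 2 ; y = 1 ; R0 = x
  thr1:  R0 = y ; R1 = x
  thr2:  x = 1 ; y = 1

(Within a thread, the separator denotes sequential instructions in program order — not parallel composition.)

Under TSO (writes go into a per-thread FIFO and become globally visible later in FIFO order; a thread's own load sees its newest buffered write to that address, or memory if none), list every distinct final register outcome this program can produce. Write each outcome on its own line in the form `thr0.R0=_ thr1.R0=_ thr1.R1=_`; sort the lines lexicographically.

outcome vector order: (thr0.R0,thr1.R0,thr1.R1)
|TSO outcomes| = 10

thr0.R0=1 thr1.R0=0 thr1.R1=0
thr0.R0=1 thr1.R0=0 thr1.R1=1
thr0.R0=1 thr1.R0=0 thr1.R1=2
thr0.R0=1 thr1.R0=1 thr1.R1=1
thr0.R0=1 thr1.R0=1 thr1.R1=2
thr0.R0=2 thr1.R0=0 thr1.R1=0
thr0.R0=2 thr1.R0=0 thr1.R1=1
thr0.R0=2 thr1.R0=0 thr1.R1=2
thr0.R0=2 thr1.R0=1 thr1.R1=1
thr0.R0=2 thr1.R0=1 thr1.R1=2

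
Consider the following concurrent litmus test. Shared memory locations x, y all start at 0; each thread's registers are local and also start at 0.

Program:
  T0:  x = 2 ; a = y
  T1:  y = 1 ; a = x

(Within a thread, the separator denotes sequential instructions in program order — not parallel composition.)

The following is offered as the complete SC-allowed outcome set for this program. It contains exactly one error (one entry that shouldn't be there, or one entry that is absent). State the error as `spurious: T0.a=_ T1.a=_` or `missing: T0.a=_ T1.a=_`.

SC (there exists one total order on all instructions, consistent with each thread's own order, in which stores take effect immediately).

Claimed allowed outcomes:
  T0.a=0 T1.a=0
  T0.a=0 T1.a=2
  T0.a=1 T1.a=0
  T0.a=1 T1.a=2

spurious: T0.a=0 T1.a=0

outcome vector order: (T0.a,T1.a)
SC (3): <0 2>; <1 0>; <1 2>
claimed∖SC = {<0 0>}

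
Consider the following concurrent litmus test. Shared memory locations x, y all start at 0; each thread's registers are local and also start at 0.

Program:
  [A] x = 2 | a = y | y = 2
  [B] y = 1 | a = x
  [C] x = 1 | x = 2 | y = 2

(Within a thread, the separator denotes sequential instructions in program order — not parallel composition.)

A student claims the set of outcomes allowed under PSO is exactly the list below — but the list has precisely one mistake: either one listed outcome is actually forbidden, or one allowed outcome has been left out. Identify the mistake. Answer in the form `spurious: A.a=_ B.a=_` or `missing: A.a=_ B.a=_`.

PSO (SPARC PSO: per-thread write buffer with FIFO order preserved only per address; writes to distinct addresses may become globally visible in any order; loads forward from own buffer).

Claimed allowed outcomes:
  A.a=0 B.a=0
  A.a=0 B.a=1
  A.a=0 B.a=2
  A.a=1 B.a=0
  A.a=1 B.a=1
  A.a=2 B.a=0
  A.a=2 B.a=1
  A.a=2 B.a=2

missing: A.a=1 B.a=2

outcome vector order: (A.a,B.a)
[PSO] allowed = {(0,0) (0,1) (0,2) (1,0) (1,1) (1,2) (2,0) (2,1) (2,2)}
PSO∖claimed = {(1,2)}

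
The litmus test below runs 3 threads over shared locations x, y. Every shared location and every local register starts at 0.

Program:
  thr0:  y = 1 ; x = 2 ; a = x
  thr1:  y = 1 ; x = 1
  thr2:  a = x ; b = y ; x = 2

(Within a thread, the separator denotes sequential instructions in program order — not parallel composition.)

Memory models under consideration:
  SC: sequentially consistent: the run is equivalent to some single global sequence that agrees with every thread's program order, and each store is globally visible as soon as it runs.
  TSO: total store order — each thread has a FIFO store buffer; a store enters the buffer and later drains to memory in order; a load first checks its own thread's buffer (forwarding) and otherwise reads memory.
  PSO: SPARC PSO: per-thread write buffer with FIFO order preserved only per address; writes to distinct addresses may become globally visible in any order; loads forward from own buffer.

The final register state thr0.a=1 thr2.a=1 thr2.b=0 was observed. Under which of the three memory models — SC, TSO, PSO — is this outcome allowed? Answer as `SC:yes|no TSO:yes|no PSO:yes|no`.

outcome vector order: (thr0.a,thr2.a,thr2.b)
under SC → 1/0/0; 1/0/1; 1/1/1; 1/2/1; 2/0/0; 2/0/1; 2/1/1; 2/2/1
under TSO → 1/0/0; 1/0/1; 1/1/1; 1/2/1; 2/0/0; 2/0/1; 2/1/1; 2/2/1
under PSO → 1/0/0; 1/0/1; 1/1/0; 1/1/1; 1/2/0; 1/2/1; 2/0/0; 2/0/1; 2/1/0; 2/1/1; 2/2/0; 2/2/1
target 1/1/0 ∈ {PSO}

SC:no TSO:no PSO:yes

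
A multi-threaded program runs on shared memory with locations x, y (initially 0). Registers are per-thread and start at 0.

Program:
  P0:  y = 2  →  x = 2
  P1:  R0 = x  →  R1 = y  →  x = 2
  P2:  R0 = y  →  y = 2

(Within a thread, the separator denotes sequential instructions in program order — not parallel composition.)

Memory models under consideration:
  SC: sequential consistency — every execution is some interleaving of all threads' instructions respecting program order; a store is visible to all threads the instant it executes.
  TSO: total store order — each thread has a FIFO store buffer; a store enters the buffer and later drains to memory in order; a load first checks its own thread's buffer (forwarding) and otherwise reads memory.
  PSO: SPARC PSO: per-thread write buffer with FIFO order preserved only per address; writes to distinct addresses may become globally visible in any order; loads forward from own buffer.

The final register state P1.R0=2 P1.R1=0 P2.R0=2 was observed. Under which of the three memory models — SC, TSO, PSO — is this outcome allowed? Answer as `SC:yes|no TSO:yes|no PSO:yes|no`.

outcome vector order: (P1.R0,P1.R1,P2.R0)
SC (6): 0/0/0; 0/0/2; 0/2/0; 0/2/2; 2/2/0; 2/2/2
TSO (6): 0/0/0; 0/0/2; 0/2/0; 0/2/2; 2/2/0; 2/2/2
PSO (8): 0/0/0; 0/0/2; 0/2/0; 0/2/2; 2/0/0; 2/0/2; 2/2/0; 2/2/2
target 2/0/2 ∈ {PSO}

SC:no TSO:no PSO:yes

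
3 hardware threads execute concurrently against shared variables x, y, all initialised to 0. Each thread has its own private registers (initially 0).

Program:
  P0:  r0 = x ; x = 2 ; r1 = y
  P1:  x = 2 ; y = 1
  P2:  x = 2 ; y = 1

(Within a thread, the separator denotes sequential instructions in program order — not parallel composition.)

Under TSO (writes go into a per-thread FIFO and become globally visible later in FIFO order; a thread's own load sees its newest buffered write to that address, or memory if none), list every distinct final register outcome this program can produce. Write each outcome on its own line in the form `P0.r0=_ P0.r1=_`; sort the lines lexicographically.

outcome vector order: (P0.r0,P0.r1)
|TSO outcomes| = 4

P0.r0=0 P0.r1=0
P0.r0=0 P0.r1=1
P0.r0=2 P0.r1=0
P0.r0=2 P0.r1=1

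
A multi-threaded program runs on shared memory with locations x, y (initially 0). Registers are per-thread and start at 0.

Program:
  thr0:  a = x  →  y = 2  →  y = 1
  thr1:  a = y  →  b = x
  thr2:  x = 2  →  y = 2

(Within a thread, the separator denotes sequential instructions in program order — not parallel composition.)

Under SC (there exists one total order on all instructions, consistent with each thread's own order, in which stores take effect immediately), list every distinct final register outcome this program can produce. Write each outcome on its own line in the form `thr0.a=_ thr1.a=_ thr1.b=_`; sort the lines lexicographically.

thr0.a=0 thr1.a=0 thr1.b=0
thr0.a=0 thr1.a=0 thr1.b=2
thr0.a=0 thr1.a=1 thr1.b=0
thr0.a=0 thr1.a=1 thr1.b=2
thr0.a=0 thr1.a=2 thr1.b=0
thr0.a=0 thr1.a=2 thr1.b=2
thr0.a=2 thr1.a=0 thr1.b=0
thr0.a=2 thr1.a=0 thr1.b=2
thr0.a=2 thr1.a=1 thr1.b=2
thr0.a=2 thr1.a=2 thr1.b=2

outcome vector order: (thr0.a,thr1.a,thr1.b)
|SC outcomes| = 10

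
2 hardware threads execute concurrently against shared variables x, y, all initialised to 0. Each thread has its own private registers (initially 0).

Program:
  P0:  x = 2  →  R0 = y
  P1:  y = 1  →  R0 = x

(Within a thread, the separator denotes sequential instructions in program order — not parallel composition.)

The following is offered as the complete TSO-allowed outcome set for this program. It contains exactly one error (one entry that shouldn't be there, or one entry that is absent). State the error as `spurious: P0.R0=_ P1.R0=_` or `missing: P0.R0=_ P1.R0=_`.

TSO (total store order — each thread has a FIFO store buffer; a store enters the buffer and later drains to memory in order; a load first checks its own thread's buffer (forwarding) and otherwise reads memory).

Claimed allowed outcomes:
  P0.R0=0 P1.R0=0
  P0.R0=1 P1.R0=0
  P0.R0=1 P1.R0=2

outcome vector order: (P0.R0,P1.R0)
[TSO] allowed = {00, 02, 10, 12}
TSO∖claimed = {02}

missing: P0.R0=0 P1.R0=2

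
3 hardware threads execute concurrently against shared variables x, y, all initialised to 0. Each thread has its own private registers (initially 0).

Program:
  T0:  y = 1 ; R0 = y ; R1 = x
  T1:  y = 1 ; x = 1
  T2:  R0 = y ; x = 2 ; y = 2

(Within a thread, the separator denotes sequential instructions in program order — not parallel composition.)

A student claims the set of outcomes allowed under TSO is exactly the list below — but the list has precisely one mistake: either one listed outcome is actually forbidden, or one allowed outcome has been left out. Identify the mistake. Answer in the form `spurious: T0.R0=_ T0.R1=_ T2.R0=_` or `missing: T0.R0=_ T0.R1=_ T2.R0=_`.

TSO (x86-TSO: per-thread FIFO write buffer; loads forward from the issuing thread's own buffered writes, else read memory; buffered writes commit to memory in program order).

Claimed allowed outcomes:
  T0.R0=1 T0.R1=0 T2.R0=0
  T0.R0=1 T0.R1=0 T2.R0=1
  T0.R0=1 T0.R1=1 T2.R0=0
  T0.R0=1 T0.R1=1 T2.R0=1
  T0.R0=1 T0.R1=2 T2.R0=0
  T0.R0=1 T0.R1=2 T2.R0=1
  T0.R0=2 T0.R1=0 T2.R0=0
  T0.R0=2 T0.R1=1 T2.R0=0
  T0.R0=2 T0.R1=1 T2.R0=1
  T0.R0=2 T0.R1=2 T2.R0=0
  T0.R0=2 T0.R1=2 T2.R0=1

spurious: T0.R0=2 T0.R1=0 T2.R0=0

outcome vector order: (T0.R0,T0.R1,T2.R0)
TSO (10): (1,0,0) (1,0,1) (1,1,0) (1,1,1) (1,2,0) (1,2,1) (2,1,0) (2,1,1) (2,2,0) (2,2,1)
claimed∖TSO = {(2,0,0)}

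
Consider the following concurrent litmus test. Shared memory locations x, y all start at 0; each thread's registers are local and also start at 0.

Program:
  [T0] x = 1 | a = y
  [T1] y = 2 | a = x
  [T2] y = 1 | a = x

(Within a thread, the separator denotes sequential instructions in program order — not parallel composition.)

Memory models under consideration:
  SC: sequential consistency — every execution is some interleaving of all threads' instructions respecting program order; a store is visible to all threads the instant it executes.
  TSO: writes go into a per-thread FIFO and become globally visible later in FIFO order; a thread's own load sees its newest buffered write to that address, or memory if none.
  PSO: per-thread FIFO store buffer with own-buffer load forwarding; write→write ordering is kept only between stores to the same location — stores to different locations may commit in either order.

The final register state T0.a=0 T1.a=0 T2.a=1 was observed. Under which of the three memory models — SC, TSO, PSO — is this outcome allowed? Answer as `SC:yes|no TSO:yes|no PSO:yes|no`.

SC:no TSO:yes PSO:yes

outcome vector order: (T0.a,T1.a,T2.a)
SC: 9 outcomes — {(0,1,1); (1,0,0); (1,0,1); (1,1,0); (1,1,1); (2,0,0); (2,0,1); (2,1,0); (2,1,1)}
TSO: 12 outcomes — {(0,0,0); (0,0,1); (0,1,0); (0,1,1); (1,0,0); (1,0,1); (1,1,0); (1,1,1); (2,0,0); (2,0,1); (2,1,0); (2,1,1)}
PSO: 12 outcomes — {(0,0,0); (0,0,1); (0,1,0); (0,1,1); (1,0,0); (1,0,1); (1,1,0); (1,1,1); (2,0,0); (2,0,1); (2,1,0); (2,1,1)}
target (0,0,1) ∈ {TSO,PSO}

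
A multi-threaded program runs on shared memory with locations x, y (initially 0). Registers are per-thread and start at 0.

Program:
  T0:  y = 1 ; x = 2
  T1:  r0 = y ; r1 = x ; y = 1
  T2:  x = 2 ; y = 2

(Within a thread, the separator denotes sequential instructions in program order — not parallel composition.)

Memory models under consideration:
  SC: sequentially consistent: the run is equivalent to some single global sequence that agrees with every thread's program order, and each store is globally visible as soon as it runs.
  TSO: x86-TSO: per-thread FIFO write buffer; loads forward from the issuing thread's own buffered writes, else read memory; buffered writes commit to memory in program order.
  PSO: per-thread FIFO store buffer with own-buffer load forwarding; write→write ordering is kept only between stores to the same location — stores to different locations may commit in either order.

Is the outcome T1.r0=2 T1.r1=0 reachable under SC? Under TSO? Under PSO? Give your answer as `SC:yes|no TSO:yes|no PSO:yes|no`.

SC:no TSO:no PSO:yes

outcome vector order: (T1.r0,T1.r1)
SC (5): (0,0) (0,2) (1,0) (1,2) (2,2)
TSO (5): (0,0) (0,2) (1,0) (1,2) (2,2)
PSO (6): (0,0) (0,2) (1,0) (1,2) (2,0) (2,2)
target (2,0) ∈ {PSO}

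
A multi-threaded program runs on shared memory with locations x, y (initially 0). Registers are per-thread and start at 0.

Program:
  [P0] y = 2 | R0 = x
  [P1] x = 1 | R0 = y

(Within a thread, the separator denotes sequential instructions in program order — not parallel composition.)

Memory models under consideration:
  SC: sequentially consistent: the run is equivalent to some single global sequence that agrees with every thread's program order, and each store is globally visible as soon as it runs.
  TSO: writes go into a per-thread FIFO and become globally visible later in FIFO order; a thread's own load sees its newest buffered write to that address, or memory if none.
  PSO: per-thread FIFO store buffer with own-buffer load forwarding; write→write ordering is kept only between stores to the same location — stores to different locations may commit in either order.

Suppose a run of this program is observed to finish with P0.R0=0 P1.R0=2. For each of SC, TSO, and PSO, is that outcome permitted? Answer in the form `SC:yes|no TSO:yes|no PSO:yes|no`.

SC:yes TSO:yes PSO:yes

outcome vector order: (P0.R0,P1.R0)
[SC] allowed = {02; 10; 12}
[TSO] allowed = {00; 02; 10; 12}
[PSO] allowed = {00; 02; 10; 12}
target 02 ∈ {SC,TSO,PSO}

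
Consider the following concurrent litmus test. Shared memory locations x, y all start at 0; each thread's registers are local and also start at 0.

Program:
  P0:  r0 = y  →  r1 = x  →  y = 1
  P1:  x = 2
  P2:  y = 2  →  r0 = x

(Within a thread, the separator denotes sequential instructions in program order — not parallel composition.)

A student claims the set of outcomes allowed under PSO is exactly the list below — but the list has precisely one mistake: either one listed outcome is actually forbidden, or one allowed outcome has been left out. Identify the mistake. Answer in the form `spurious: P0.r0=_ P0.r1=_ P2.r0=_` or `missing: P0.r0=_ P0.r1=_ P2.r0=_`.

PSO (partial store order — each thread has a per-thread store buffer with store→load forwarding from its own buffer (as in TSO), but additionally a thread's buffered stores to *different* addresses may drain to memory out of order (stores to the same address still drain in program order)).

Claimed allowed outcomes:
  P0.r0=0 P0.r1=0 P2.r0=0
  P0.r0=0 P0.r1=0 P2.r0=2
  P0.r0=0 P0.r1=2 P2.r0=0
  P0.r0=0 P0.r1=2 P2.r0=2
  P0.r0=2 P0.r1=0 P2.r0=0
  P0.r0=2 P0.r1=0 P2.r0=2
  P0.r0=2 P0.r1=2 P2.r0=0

missing: P0.r0=2 P0.r1=2 P2.r0=2

outcome vector order: (P0.r0,P0.r1,P2.r0)
PSO (8): 0/0/0, 0/0/2, 0/2/0, 0/2/2, 2/0/0, 2/0/2, 2/2/0, 2/2/2
PSO∖claimed = {2/2/2}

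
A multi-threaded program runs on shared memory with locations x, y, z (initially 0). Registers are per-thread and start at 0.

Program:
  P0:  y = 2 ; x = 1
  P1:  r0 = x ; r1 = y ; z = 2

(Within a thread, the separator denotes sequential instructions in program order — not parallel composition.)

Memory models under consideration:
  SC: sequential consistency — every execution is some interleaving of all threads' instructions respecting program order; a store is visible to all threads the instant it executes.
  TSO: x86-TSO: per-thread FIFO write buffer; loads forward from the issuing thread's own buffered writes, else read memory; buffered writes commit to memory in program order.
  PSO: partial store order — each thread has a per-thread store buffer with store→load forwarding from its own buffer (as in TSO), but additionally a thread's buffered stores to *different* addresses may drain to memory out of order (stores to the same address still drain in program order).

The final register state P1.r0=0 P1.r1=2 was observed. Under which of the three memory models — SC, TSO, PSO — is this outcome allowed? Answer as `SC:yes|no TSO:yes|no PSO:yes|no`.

outcome vector order: (P1.r0,P1.r1)
under SC → (0,0) (0,2) (1,2)
under TSO → (0,0) (0,2) (1,2)
under PSO → (0,0) (0,2) (1,0) (1,2)
target (0,2) ∈ {SC,TSO,PSO}

SC:yes TSO:yes PSO:yes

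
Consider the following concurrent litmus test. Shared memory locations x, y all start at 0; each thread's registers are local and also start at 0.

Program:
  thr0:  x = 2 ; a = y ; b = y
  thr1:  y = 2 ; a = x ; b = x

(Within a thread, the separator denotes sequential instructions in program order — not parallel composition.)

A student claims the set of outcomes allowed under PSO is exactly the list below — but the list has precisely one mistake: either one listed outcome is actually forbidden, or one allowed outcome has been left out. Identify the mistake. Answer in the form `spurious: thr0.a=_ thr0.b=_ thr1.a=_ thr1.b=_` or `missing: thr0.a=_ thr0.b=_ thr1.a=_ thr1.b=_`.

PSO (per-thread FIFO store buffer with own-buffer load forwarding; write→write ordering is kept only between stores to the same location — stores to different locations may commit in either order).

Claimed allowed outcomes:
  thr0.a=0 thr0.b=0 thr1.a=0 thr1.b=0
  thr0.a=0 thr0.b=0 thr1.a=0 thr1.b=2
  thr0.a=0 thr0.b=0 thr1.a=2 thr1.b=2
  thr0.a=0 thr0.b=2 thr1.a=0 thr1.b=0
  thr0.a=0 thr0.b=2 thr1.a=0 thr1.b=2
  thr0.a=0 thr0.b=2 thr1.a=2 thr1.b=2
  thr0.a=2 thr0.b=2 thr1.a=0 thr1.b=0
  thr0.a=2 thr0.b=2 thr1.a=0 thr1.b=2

outcome vector order: (thr0.a,thr0.b,thr1.a,thr1.b)
PSO (9): (0,0,0,0); (0,0,0,2); (0,0,2,2); (0,2,0,0); (0,2,0,2); (0,2,2,2); (2,2,0,0); (2,2,0,2); (2,2,2,2)
PSO∖claimed = {(2,2,2,2)}

missing: thr0.a=2 thr0.b=2 thr1.a=2 thr1.b=2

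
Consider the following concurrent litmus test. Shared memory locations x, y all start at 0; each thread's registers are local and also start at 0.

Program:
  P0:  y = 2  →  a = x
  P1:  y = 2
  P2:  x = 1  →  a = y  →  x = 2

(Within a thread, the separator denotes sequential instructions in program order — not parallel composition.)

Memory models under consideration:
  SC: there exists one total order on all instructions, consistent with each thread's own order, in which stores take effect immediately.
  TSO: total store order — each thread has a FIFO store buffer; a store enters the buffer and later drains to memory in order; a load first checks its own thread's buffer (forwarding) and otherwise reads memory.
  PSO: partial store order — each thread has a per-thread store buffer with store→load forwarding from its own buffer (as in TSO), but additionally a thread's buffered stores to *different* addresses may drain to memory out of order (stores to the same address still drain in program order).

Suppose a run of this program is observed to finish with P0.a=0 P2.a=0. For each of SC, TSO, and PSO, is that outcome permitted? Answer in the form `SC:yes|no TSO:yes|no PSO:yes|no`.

outcome vector order: (P0.a,P2.a)
[SC] allowed = {02, 10, 12, 20, 22}
[TSO] allowed = {00, 02, 10, 12, 20, 22}
[PSO] allowed = {00, 02, 10, 12, 20, 22}
target 00 ∈ {TSO,PSO}

SC:no TSO:yes PSO:yes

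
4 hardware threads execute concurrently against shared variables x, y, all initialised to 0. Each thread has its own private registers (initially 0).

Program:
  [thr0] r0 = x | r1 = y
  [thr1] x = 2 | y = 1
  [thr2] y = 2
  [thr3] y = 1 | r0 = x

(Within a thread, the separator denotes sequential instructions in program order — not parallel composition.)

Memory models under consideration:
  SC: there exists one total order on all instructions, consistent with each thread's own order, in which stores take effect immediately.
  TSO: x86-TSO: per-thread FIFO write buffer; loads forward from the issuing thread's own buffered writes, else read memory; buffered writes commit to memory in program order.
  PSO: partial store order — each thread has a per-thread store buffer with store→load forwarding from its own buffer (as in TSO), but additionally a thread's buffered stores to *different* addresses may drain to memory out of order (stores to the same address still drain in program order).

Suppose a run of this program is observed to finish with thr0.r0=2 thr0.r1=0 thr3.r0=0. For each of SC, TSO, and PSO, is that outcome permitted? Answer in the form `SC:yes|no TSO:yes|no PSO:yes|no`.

SC:no TSO:yes PSO:yes

outcome vector order: (thr0.r0,thr0.r1,thr3.r0)
SC: 11 outcomes — {000, 002, 010, 012, 020, 022, 202, 210, 212, 220, 222}
TSO: 12 outcomes — {000, 002, 010, 012, 020, 022, 200, 202, 210, 212, 220, 222}
PSO: 12 outcomes — {000, 002, 010, 012, 020, 022, 200, 202, 210, 212, 220, 222}
target 200 ∈ {TSO,PSO}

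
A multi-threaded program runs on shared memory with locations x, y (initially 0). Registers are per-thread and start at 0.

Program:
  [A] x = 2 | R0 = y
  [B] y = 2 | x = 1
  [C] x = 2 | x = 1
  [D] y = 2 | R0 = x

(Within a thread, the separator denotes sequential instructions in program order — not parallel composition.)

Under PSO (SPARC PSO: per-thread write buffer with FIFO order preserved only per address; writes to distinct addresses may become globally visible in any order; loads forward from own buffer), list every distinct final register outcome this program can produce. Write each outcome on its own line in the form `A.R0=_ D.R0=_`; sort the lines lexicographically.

outcome vector order: (A.R0,D.R0)
|PSO outcomes| = 6

A.R0=0 D.R0=0
A.R0=0 D.R0=1
A.R0=0 D.R0=2
A.R0=2 D.R0=0
A.R0=2 D.R0=1
A.R0=2 D.R0=2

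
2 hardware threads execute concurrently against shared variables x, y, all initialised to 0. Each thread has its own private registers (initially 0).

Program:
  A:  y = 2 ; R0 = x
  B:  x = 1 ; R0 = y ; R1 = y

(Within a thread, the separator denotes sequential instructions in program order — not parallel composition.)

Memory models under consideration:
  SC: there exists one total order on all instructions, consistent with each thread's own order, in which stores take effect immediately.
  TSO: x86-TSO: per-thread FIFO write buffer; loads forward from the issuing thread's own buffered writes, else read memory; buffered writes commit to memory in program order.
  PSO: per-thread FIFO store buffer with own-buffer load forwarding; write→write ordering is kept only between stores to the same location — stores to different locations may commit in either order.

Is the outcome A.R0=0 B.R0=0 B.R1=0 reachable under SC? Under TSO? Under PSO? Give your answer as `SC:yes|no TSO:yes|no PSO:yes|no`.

SC:no TSO:yes PSO:yes

outcome vector order: (A.R0,B.R0,B.R1)
SC: 4 outcomes — {<0 2 2>; <1 0 0>; <1 0 2>; <1 2 2>}
TSO: 6 outcomes — {<0 0 0>; <0 0 2>; <0 2 2>; <1 0 0>; <1 0 2>; <1 2 2>}
PSO: 6 outcomes — {<0 0 0>; <0 0 2>; <0 2 2>; <1 0 0>; <1 0 2>; <1 2 2>}
target <0 0 0> ∈ {TSO,PSO}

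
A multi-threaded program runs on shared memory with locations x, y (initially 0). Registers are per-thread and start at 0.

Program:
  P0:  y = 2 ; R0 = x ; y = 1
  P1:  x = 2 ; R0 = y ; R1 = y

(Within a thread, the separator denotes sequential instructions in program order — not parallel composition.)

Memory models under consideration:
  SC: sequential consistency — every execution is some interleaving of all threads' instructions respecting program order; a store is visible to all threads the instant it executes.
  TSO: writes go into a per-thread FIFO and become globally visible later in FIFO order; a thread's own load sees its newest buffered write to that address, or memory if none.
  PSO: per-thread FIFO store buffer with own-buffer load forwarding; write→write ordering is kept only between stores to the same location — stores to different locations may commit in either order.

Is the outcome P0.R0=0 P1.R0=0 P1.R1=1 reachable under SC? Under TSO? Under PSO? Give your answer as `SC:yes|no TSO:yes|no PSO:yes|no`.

SC:no TSO:yes PSO:yes

outcome vector order: (P0.R0,P1.R0,P1.R1)
[SC] allowed = {011, 021, 022, 200, 201, 202, 211, 221, 222}
[TSO] allowed = {000, 001, 002, 011, 021, 022, 200, 201, 202, 211, 221, 222}
[PSO] allowed = {000, 001, 002, 011, 021, 022, 200, 201, 202, 211, 221, 222}
target 001 ∈ {TSO,PSO}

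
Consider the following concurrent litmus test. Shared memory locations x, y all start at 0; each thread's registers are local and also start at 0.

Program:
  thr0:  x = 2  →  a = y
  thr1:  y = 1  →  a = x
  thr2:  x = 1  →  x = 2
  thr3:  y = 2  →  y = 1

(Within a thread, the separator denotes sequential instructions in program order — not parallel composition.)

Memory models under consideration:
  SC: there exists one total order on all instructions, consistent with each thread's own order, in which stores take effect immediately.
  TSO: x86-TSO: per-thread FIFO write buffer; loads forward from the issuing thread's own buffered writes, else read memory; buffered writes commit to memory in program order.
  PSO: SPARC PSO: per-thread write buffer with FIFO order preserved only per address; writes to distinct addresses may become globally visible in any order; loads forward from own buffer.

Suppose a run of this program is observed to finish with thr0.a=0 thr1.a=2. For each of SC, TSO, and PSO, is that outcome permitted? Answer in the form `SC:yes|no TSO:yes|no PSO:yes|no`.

outcome vector order: (thr0.a,thr1.a)
SC: 8 outcomes — {(0,1); (0,2); (1,0); (1,1); (1,2); (2,0); (2,1); (2,2)}
TSO: 9 outcomes — {(0,0); (0,1); (0,2); (1,0); (1,1); (1,2); (2,0); (2,1); (2,2)}
PSO: 9 outcomes — {(0,0); (0,1); (0,2); (1,0); (1,1); (1,2); (2,0); (2,1); (2,2)}
target (0,2) ∈ {SC,TSO,PSO}

SC:yes TSO:yes PSO:yes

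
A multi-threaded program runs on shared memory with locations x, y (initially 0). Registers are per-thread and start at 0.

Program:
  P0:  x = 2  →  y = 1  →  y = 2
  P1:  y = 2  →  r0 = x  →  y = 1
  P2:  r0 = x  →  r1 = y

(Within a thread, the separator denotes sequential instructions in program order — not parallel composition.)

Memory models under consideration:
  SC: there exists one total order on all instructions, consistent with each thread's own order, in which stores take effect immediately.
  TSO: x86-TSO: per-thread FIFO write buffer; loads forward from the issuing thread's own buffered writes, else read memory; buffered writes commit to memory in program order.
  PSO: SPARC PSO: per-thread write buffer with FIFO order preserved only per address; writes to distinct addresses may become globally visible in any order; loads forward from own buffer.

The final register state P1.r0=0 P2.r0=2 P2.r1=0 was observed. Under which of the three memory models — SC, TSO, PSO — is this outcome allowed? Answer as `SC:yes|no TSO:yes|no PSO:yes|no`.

SC:no TSO:yes PSO:yes

outcome vector order: (P1.r0,P2.r0,P2.r1)
SC: 11 outcomes — {(0,0,0) (0,0,1) (0,0,2) (0,2,1) (0,2,2) (2,0,0) (2,0,1) (2,0,2) (2,2,0) (2,2,1) (2,2,2)}
TSO: 12 outcomes — {(0,0,0) (0,0,1) (0,0,2) (0,2,0) (0,2,1) (0,2,2) (2,0,0) (2,0,1) (2,0,2) (2,2,0) (2,2,1) (2,2,2)}
PSO: 12 outcomes — {(0,0,0) (0,0,1) (0,0,2) (0,2,0) (0,2,1) (0,2,2) (2,0,0) (2,0,1) (2,0,2) (2,2,0) (2,2,1) (2,2,2)}
target (0,2,0) ∈ {TSO,PSO}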